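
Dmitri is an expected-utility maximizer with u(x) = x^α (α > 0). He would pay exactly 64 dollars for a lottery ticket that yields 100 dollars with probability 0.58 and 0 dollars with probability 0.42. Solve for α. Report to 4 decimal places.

α ≈ 1.2206

Since u(0) = 0, the lottery's EU is 0.58·100^α.
Setting u(64) equal to that: 64^α = 0.58·100^α ⇒ (64/100)^α = 0.58.
α = ln(0.58) / ln(64/100) = -0.5447272/-0.4462871 ≈ 1.2206.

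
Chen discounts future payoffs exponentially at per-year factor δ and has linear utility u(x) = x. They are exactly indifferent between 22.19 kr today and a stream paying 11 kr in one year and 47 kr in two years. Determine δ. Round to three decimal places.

The stream is worth 11δ + 47δ² today, so 11δ + 47δ² = 22.19.
Rearranged: 47δ² + 11δ − 22.19 = 0.
By the quadratic formula (taking the positive root), δ = (−11 + √4292.72) / 94 ≈ 0.580.

δ ≈ 0.580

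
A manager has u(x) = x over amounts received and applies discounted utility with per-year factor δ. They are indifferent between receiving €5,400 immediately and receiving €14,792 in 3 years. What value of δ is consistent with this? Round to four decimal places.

δ ≈ 0.7147

Equating discounted utilities: u(5400) = δ^3·u(14792) ⇒ δ^3 = u(5400)/u(14792).
With u(x) = x: δ^3 = 5400/14792 = 0.36506.
So δ = 0.36506^(1/3) ≈ 0.7147.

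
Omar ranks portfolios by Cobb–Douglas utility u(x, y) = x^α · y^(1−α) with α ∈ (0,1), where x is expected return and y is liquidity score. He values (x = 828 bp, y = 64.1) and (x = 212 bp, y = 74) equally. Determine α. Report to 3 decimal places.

α ≈ 0.095

The Cobb–Douglas utilities coincide, so 828^α·64.1^(1−α) = 212^α·74^(1−α).
Rearrange to (828/212)^α = (74/64.1)^(1−α) and take logs: α·1.362427 = (1−α)·0.143621.
With A = 1.362427 and B = 0.143621: α·A = (1−α)·B, so α = B/(A+B) = 0.143621/1.506048 ≈ 0.095.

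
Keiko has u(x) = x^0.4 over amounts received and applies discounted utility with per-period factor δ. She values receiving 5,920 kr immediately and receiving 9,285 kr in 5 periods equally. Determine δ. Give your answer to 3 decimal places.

δ ≈ 0.965

Indifference means u(5920) = δ^5 · u(9285), so δ^5 = u(5920)/u(9285).
Since u(x) = x^0.4, δ^5 = (5920/9285)^0.4 = 0.63759^0.4 = 0.83525.
So δ = 0.83525^(1/5) ≈ 0.965.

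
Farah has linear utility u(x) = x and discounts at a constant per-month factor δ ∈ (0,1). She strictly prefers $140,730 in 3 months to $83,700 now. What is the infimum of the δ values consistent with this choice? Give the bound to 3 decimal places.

δ > 0.841

Under u(x) = x this choice says 83700 < δ^3·140730.
Dividing by 140730: δ^3 > 0.59476. Both sides are positive, so the cube root keeps the direction.
δ > (83700/140730)^(1/3) ≈ 0.841.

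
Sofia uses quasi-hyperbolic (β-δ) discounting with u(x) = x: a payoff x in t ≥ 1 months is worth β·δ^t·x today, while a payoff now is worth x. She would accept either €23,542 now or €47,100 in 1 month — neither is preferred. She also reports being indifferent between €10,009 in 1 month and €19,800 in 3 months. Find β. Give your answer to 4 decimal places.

β ≈ 0.7030

From the later pair, β·δ^1·10009 = β·δ^3·19800; dividing through, δ^2 = 10009/19800 = 0.50551, so δ = 0.71099.
Now use the now-vs-future pair: 23542 = β·δ·47100 gives β = 23542/(0.71099·47100) ≈ 0.7030.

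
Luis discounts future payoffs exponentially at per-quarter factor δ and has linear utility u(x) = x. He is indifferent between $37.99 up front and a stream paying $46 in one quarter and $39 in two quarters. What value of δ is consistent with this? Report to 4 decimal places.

δ ≈ 0.5600

The stream is worth 46δ + 39δ² today, so 46δ + 39δ² = 37.99.
Rearranged: 39δ² + 46δ − 37.99 = 0.
δ = (−46 + √(46² + 4·39·37.99)) / (2·39) = (−46 + √8042.44) / 78 ≈ 0.5600.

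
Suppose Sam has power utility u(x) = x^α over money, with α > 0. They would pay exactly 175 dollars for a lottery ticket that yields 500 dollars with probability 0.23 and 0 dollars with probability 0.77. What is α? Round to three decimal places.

α ≈ 1.400

Since u(0) = 0, the lottery's EU is 0.23·500^α.
Equating: 175^α = 0.23·500^α, i.e. 0.3500^α = 0.23.
Taking logs: α·ln(175/500) = ln(0.23), so α = -1.469676 / -1.049822 ≈ 1.400.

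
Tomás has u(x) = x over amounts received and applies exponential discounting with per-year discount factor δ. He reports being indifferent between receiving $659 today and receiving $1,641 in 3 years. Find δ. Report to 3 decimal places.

Equating discounted utilities: u(659) = δ^3·u(1641) ⇒ δ^3 = u(659)/u(1641).
With u(x) = x: δ^3 = 659/1641 = 0.40158.
Hence δ = (0.40158)^(1/3) = 0.73778.

δ ≈ 0.738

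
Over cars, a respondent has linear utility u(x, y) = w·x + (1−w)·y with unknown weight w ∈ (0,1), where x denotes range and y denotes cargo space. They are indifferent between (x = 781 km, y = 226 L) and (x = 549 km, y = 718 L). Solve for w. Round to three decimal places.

w = 0.680

Equating utilities: w·781 + (1−w)·226 = w·549 + (1−w)·718.
Collecting terms: w·232 = (1−w)·492.
The marginal rate of substitution is 492/232, so w = 492/(232+492) = 0.680.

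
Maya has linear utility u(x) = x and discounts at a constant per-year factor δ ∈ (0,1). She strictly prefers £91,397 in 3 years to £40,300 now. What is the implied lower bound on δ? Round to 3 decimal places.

Under u(x) = x this choice says 40300 < δ^3·91397.
Dividing by 91397: δ^3 > 0.44093. Both sides are positive, so the cube root keeps the direction.
δ > (40300/91397)^(1/3) ≈ 0.761.

δ > 0.761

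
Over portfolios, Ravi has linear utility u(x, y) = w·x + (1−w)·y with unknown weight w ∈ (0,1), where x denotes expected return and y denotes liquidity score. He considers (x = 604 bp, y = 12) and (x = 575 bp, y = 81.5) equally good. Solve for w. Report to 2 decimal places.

w = 0.71

Equating utilities: w·604 + (1−w)·12 = w·575 + (1−w)·81.5.
Rearranging, 29·w − 69.5·(1−w) = 0.
The marginal rate of substitution is 69.5/29, so w = 69.5/(29+69.5) = 0.71.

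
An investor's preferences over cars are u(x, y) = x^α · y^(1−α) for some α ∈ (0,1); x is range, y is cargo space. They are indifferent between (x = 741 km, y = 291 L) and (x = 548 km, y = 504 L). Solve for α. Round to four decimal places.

Indifference: 741^α · 291^(1−α) = 548^α · 504^(1−α).
(741/548)^α = (504/291)^(1−α); take logs: α·ln(741/548) = (1−α)·ln(504/291), i.e. α·0.3017253 = (1−α)·0.5492530.
Thus α·(0.8509783) = 0.5492530, so α = 0.5492530/0.8509783 ≈ 0.6454.

α ≈ 0.6454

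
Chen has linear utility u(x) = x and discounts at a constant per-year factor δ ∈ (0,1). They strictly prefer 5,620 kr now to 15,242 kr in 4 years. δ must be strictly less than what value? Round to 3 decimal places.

Under u(x) = x this choice says 5620 > δ^4·15242.
So δ^4 < 5620/15242 = 0.36872; taking the 4th root of both positive sides preserves the inequality.
δ < (5620/15242)^(1/4) ≈ 0.779.

δ < 0.779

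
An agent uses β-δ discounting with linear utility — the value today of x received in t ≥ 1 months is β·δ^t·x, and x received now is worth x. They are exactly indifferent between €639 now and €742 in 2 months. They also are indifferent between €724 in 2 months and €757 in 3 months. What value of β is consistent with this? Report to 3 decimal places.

β ≈ 0.941

From the later pair, β·δ^2·724 = β·δ^3·757; dividing through, δ = 724/757 = 0.95641.
Substituting δ into 639 = β·δ^2·742: β = 639/(678.718) ≈ 0.941.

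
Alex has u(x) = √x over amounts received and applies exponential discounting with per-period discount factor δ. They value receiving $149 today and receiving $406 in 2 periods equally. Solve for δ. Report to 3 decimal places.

Equating discounted utilities: u(149) = δ^2·u(406) ⇒ δ^2 = u(149)/u(406).
Since u(x) = √x, δ^2 = √(149/406) = 0.60580.
Hence δ = (0.60580)^(1/2) = 0.77833.

δ ≈ 0.778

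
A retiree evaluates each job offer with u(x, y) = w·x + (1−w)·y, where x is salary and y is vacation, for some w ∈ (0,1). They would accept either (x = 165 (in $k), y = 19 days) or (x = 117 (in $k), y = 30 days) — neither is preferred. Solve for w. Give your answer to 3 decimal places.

w = 0.186

Equating utilities: w·165 + (1−w)·19 = w·117 + (1−w)·30.
Collecting terms: w·48 = (1−w)·11.
The marginal rate of substitution is 11/48, so w = 11/(48+11) = 0.186.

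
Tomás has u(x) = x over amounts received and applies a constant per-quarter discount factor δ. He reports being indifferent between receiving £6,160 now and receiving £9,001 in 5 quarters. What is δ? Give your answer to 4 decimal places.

δ ≈ 0.9270

Equating discounted utilities: u(6160) = δ^5·u(9001) ⇒ δ^5 = u(6160)/u(9001).
With u(x) = x: δ^5 = 6160/9001 = 0.68437.
Hence δ = (0.68437)^(1/5) = 0.926954.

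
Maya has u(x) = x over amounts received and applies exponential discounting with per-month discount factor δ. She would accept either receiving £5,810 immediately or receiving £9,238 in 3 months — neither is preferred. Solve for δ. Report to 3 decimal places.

δ ≈ 0.857

The payoff in 3 months is discounted by δ^3, so u(5810) = δ^3·u(9238) and δ^3 = u(5810)/u(9238).
With u(x) = x: δ^3 = 5810/9238 = 0.62892.
Taking the cube root: δ = 0.62892^(1/3) ≈ 0.857.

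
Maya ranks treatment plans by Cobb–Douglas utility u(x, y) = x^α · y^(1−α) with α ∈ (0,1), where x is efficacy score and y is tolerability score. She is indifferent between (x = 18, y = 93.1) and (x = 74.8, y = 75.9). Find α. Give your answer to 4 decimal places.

Set the two utilities equal: 18^α·93.1^(1−α) = 74.8^α·75.9^(1−α).
Taking logs: α·ln 18 + (1−α)·ln 93.1 = α·ln 74.8 + (1−α)·ln 75.9, i.e. α·-1.4244461 = (1−α)·-0.2042575.
With A = -1.4244461 and B = -0.2042575: α·A = (1−α)·B, so α = B/(A+B) = -0.2042575/-1.6287036 ≈ 0.1254.

α ≈ 0.1254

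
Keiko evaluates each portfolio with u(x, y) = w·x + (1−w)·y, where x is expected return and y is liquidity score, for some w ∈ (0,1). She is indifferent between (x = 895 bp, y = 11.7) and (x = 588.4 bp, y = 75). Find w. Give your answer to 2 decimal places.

w = 0.17

Equating utilities: w·895 + (1−w)·11.7 = w·588.4 + (1−w)·75.
Rearranging, 306.6·w − 63.3·(1−w) = 0.
The marginal rate of substitution is 63.3/306.6, so w = 63.3/(306.6+63.3) = 0.17.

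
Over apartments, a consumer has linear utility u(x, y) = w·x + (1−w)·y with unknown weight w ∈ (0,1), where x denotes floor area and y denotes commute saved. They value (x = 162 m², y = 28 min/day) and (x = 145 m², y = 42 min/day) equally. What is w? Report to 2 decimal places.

w = 0.45

u(162,28) = u(145,42) means w·162 + (1−w)·28 = w·145 + (1−w)·42.
Rearranging, 17·w − 14·(1−w) = 0.
Hence w = 14/(17+14) = 14/31 = 0.45.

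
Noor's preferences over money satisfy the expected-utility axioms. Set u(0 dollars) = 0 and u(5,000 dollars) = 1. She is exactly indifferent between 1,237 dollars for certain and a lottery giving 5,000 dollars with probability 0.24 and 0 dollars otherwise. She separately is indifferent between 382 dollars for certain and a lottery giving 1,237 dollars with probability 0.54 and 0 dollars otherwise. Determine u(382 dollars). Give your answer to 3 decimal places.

First, u(1,237 dollars) = 0.24·u(5,000 dollars) + 0.76·u(0 dollars) = 0.24.
Then u(382 dollars) = 0.54·u(1,237 dollars) + 0.46·u(0 dollars) = 0.54·0.24 + 0.46·0.00 = 0.1296.

0.130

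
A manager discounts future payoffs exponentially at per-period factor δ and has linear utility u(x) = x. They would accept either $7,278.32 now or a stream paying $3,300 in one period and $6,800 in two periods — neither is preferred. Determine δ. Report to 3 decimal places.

δ ≈ 0.820

Equating present values: 7278.32 = 3300δ + 6800δ².
That is, 6800δ² + 3300δ − 7278.32 = 0, a quadratic in δ.
The positive root is δ = [−3300 + √(3300² + 4·6800·7278.32)] / (2·6800) = (−3300 + 14452.000)/13600 ≈ 0.820.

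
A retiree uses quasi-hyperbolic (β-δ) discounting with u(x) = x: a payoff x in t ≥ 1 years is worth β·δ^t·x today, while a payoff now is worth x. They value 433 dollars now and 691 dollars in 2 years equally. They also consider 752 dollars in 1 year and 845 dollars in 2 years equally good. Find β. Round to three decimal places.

The second indifference involves only future payoffs, so β cancels: β·δ^1·752 = β·δ^2·845, giving δ = 752/845 = 0.88994.
The first indifference: 433 = β·δ^2·691, so β = 433/(δ^2·691) = 433/(0.79199·691) ≈ 0.791.

β ≈ 0.791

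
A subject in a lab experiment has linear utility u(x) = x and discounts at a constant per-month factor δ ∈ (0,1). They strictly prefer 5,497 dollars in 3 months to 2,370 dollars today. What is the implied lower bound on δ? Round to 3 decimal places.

Comparing present values: 2370 < δ^3·5497.
Hence δ^3 > 2370/5497 = 0.43114, and x ↦ x^(1/3) is increasing on (0,∞).
δ > (2370/5497)^(1/3) ≈ 0.755.

δ > 0.755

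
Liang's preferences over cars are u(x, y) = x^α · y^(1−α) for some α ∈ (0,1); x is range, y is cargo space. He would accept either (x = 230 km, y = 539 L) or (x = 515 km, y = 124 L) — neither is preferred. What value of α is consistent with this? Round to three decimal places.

α ≈ 0.646

Indifference: 230^α · 539^(1−α) = 515^α · 124^(1−α).
Taking logs: α·ln 230 + (1−α)·ln 539 = α·ln 515 + (1−α)·ln 124, i.e. α·-0.806088 = (1−α)·-1.469434.
Thus α·(-2.275522) = -1.469434, so α = -1.469434/-2.275522 ≈ 0.646.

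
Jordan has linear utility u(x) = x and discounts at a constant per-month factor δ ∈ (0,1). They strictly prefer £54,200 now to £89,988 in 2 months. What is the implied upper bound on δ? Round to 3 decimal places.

The preference means 54200 > δ^2·89988.
Dividing by 89988: δ^2 < 0.60230. Both sides are positive, so the square root keeps the direction.
δ < 0.60230^(1/2) = 0.776.

δ < 0.776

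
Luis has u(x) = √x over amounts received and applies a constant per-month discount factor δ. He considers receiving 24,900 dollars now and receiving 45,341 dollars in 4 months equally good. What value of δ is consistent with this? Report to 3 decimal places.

Indifference means u(24900) = δ^4 · u(45341), so δ^4 = u(24900)/u(45341).
Since u(x) = √x, δ^4 = √(24900/45341) = 0.74106.
Hence δ = (0.74106)^(1/4) = 0.92782.

δ ≈ 0.928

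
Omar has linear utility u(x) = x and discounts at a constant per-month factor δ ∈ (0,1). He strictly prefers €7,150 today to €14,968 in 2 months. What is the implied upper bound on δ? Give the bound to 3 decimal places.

δ < 0.691

Under u(x) = x this choice says 7150 > δ^2·14968.
Hence δ^2 < 7150/14968 = 0.47769, and x ↦ x^(1/2) is increasing on (0,∞).
δ < 0.47769^(1/2) = 0.691.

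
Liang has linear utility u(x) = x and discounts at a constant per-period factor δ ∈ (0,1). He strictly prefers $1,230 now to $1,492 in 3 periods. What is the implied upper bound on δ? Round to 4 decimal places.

δ < 0.9377

Under u(x) = x this choice says 1230 > δ^3·1492.
So δ^3 < 1230/1492 = 0.82440; taking the cube root of both positive sides preserves the inequality.
δ < (1230/1492)^(1/3) ≈ 0.9377.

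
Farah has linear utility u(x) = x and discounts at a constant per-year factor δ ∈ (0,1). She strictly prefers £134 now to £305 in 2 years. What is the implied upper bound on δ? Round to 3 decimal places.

The preference means 134 > δ^2·305.
Dividing by 305: δ^2 < 0.43934. Both sides are positive, so the square root keeps the direction.
δ < 0.43934^(1/2) = 0.663.

δ < 0.663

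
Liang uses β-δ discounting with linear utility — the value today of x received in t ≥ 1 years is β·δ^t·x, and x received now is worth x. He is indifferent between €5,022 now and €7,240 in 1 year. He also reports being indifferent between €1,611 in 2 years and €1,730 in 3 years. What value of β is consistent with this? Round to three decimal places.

β ≈ 0.745

From the later pair, β·δ^2·1611 = β·δ^3·1730; dividing through, δ = 1611/1730 = 0.93121.
Substituting δ into 5022 = β·δ·7240: β = 5022/(6741.988) ≈ 0.745.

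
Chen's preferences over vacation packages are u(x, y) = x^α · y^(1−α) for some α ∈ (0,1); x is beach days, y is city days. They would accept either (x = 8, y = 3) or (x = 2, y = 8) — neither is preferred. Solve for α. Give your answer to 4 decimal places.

Set the two utilities equal: 8^α·3^(1−α) = 2^α·8^(1−α).
Taking logs: α·ln 8 + (1−α)·ln 3 = α·ln 2 + (1−α)·ln 8, i.e. α·1.3862944 = (1−α)·0.9808293.
So α/(1−α) = (0.9808293)/(1.3862944) = 0.7075188, and α = 0.7075188/1.7075188 ≈ 0.4144.

α ≈ 0.4144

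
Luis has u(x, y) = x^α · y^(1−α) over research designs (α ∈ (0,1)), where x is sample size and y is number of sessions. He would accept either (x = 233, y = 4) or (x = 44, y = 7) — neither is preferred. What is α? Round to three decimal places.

α ≈ 0.251

Indifference: 233^α · 4^(1−α) = 44^α · 7^(1−α).
Taking logs: α·ln 233 + (1−α)·ln 4 = α·ln 44 + (1−α)·ln 7, i.e. α·1.666849 = (1−α)·0.559616.
Thus α·(2.226465) = 0.559616, so α = 0.559616/2.226465 ≈ 0.251.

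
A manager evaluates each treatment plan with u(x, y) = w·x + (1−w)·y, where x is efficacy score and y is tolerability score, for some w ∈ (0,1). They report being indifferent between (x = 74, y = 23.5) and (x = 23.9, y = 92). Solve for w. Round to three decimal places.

w = 0.578

Indifference: w·74 + (1−w)·23.5 = w·23.9 + (1−w)·92.
w·(74−23.9) = (1−w)·(92−23.5), i.e. w·50.1 = (1−w)·68.5.
So w/(1−w) = 68.5/50.1 = 1.3673, giving w = 68.5/(50.1+68.5) = 0.578.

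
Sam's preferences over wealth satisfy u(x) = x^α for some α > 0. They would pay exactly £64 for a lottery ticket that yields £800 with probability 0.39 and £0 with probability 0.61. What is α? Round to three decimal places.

The lottery's expected utility is 0.39·u(800) + 0.61·u(0) = 0.39·800^α (since u(0) = 0 for α > 0).
Setting u(64) equal to that: 64^α = 0.39·800^α ⇒ (64/800)^α = 0.39.
Take logs: α = ln 0.39 / ln(64/800) ≈ 0.37281.

α ≈ 0.373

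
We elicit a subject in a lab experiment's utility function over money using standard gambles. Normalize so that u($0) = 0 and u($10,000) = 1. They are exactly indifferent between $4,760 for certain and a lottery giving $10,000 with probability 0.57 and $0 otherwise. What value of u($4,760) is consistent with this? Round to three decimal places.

0.570

The indifference gives u($4,760) = 0.57·u($10,000) + 0.43·u($0) = 0.57·1 + 0.43·0 = 0.57.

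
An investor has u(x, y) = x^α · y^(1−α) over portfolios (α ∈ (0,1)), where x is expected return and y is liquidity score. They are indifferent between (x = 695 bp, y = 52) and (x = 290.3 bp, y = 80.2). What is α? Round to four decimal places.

The Cobb–Douglas utilities coincide, so 695^α·52^(1−α) = 290.3^α·80.2^(1−α).
(695/290.3)^α = (80.2/52)^(1−α); take logs: α·ln(695/290.3) = (1−α)·ln(80.2/52), i.e. α·0.8729970 = (1−α)·0.4332798.
With A = 0.8729970 and B = 0.4332798: α·A = (1−α)·B, so α = B/(A+B) = 0.4332798/1.3062768 ≈ 0.3317.

α ≈ 0.3317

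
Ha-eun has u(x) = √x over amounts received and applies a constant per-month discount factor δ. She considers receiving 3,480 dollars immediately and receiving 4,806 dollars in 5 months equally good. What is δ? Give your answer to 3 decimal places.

δ ≈ 0.968

Indifference means u(3480) = δ^5 · u(4806), so δ^5 = u(3480)/u(4806).
With u(x) = √x: δ^5 = √3480/√4806 = √(3480/4806) = 0.85094.
Taking the 5th root: δ = 0.85094^(1/5) ≈ 0.968.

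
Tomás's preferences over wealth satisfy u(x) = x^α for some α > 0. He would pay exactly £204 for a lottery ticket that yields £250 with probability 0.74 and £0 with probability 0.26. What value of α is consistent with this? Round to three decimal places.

EU(lottery) = 0.74·250^α + 0.26·0 = 0.74·250^α.
Equating: 204^α = 0.74·250^α, i.e. 0.8160^α = 0.74.
Taking logs: α·ln(204/250) = ln(0.74), so α = -0.301105 / -0.203341 ≈ 1.481.

α ≈ 1.481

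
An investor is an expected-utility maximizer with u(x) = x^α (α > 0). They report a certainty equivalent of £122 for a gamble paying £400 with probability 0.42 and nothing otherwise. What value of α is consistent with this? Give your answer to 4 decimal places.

The lottery's expected utility is 0.42·u(400) + 0.58·u(0) = 0.42·400^α (since u(0) = 0 for α > 0).
Indifference: 122^α = 0.42·400^α, so (122/400)^α = 0.42.
Take logs: α = ln 0.42 / ln(122/400) ≈ 0.730562.

α ≈ 0.7306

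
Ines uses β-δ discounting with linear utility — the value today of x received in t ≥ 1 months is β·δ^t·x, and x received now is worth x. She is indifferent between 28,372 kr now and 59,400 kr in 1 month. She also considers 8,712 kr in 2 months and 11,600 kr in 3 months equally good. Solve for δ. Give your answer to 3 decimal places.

δ ≈ 0.751

Both payoffs in the second observation are in the future, so β drops out: δ^2·8712 = δ^3·11600 ⇒ δ = 8712/11600 = 0.75103.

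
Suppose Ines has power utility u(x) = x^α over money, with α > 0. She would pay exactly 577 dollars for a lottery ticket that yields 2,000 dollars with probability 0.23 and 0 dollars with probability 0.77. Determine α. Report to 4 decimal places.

α ≈ 1.1823

The lottery's expected utility is 0.23·u(2000) + 0.77·u(0) = 0.23·2000^α (since u(0) = 0 for α > 0).
Setting u(577) equal to that: 577^α = 0.23·2000^α ⇒ (577/2000)^α = 0.23.
Taking logs: α·ln(577/2000) = ln(0.23), so α = -1.4696760 / -1.2430602 ≈ 1.1823.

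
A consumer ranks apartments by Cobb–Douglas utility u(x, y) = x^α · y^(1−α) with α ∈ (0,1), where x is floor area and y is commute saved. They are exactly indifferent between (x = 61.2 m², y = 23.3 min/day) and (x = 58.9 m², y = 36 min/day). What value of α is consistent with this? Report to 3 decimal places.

α ≈ 0.919

Indifference: 61.2^α · 23.3^(1−α) = 58.9^α · 36^(1−α).
(61.2/58.9)^α = (36/23.3)^(1−α); take logs: α·ln(61.2/58.9) = (1−α)·ln(36/23.3), i.e. α·0.038306 = (1−α)·0.435066.
Thus α·(0.473372) = 0.435066, so α = 0.435066/0.473372 ≈ 0.919.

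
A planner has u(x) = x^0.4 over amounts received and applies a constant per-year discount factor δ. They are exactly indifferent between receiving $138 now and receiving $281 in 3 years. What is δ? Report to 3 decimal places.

Indifference means u(138) = δ^3 · u(281), so δ^3 = u(138)/u(281).
With u(x) = x^0.4: δ^3 = 138^0.4/281^0.4 = (138/281)^0.4 = 0.75244.
Hence δ = (0.75244)^(1/3) = 0.90954.

δ ≈ 0.910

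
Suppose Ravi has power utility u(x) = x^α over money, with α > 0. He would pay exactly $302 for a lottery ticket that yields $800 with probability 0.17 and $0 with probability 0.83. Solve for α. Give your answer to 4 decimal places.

α ≈ 1.8189

The lottery's expected utility is 0.17·u(800) + 0.83·u(0) = 0.17·800^α (since u(0) = 0 for α > 0).
Setting u(302) equal to that: 302^α = 0.17·800^α ⇒ (302/800)^α = 0.17.
Take logs: α = ln 0.17 / ln(302/800) ≈ 1.818913.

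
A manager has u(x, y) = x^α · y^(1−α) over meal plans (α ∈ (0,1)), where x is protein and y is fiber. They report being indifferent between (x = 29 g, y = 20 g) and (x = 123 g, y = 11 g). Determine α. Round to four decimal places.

Indifference: 29^α · 20^(1−α) = 123^α · 11^(1−α).
(29/123)^α = (11/20)^(1−α); take logs: α·ln(29/123) = (1−α)·ln(11/20), i.e. α·-1.4448885 = (1−α)·-0.5978370.
Thus α·(-2.0427255) = -0.5978370, so α = -0.5978370/-2.0427255 ≈ 0.2927.

α ≈ 0.2927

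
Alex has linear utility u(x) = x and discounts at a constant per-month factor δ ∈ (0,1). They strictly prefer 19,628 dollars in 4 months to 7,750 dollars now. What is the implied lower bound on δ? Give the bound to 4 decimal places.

δ > 0.7927

The preference means 7750 < δ^4·19628.
Hence δ^4 > 7750/19628 = 0.39484, and x ↦ x^(1/4) is increasing on (0,∞).
δ > (7750/19628)^(1/4) ≈ 0.7927.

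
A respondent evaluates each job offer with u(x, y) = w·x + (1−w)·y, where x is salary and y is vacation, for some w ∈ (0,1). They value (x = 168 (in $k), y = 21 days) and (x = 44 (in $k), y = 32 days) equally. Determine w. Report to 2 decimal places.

Indifference: w·168 + (1−w)·21 = w·44 + (1−w)·32.
w·(168−44) = (1−w)·(32−21), i.e. w·124 = (1−w)·11.
Hence w = 11/(124+11) = 11/135 = 0.08.

w = 0.08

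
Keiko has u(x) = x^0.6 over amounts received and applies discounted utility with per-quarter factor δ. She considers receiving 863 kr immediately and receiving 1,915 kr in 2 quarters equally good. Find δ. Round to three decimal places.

Equating discounted utilities: u(863) = δ^2·u(1915) ⇒ δ^2 = u(863)/u(1915).
Since u(x) = x^0.6, δ^2 = (863/1915)^0.6 = 0.45065^0.6 = 0.61988.
Taking the square root: δ = 0.61988^(1/2) ≈ 0.787.

δ ≈ 0.787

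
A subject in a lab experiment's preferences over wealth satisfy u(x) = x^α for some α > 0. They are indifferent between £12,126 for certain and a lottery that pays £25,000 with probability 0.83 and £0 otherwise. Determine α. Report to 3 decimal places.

α ≈ 0.258

EU(lottery) = 0.83·25000^α + 0.17·0 = 0.83·25000^α.
Indifference: 12126^α = 0.83·25000^α, so (12126/25000)^α = 0.83.
Take logs: α = ln 0.83 / ln(12126/25000) ≈ 0.25753.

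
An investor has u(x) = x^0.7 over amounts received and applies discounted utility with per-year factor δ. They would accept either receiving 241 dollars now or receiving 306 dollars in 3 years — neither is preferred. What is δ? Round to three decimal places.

δ ≈ 0.946

Indifference means u(241) = δ^3 · u(306), so δ^3 = u(241)/u(306).
Since u(x) = x^0.7, δ^3 = (241/306)^0.7 = 0.78758^0.7 = 0.84607.
So δ = 0.84607^(1/3) ≈ 0.946.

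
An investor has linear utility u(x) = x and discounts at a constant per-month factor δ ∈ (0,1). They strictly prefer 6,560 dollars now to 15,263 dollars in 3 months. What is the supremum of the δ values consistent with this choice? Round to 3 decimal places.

Under u(x) = x this choice says 6560 > δ^3·15263.
So δ^3 < 6560/15263 = 0.42980; taking the cube root of both positive sides preserves the inequality.
δ < (6560/15263)^(1/3) ≈ 0.755.

δ < 0.755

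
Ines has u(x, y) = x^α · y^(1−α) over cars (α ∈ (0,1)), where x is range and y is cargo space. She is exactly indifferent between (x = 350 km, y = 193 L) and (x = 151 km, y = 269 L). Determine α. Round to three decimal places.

α ≈ 0.283

The Cobb–Douglas utilities coincide, so 350^α·193^(1−α) = 151^α·269^(1−α).
(350/151)^α = (269/193)^(1−α); take logs: α·ln(350/151) = (1−α)·ln(269/193), i.e. α·0.840653 = (1−α)·0.332021.
So α/(1−α) = (0.332021)/(0.840653) = 0.394956, and α = 0.394956/1.394956 ≈ 0.283.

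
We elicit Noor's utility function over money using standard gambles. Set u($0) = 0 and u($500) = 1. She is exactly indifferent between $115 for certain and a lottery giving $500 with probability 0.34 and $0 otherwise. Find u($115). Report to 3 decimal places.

By the standard-gamble method, u($115) is just the indifference probability on the best outcome: 0.34.

0.340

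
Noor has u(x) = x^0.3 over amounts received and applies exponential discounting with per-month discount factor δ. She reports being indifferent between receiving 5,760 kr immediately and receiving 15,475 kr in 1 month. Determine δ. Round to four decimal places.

The payoff in 1 month is discounted by δ, so u(5760) = δ·u(15475) and δ = u(5760)/u(15475).
Since u(x) = x^0.3, δ = (5760/15475)^0.3 = 0.37221^0.3 = 0.74343.

δ ≈ 0.7434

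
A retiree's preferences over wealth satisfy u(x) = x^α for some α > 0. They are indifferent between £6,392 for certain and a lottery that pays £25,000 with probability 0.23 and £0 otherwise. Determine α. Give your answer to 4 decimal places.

Since u(0) = 0, the lottery's EU is 0.23·25000^α.
Indifference: 6392^α = 0.23·25000^α, so (6392/25000)^α = 0.23.
Take logs: α = ln 0.23 / ln(6392/25000) ≈ 1.077610.

α ≈ 1.0776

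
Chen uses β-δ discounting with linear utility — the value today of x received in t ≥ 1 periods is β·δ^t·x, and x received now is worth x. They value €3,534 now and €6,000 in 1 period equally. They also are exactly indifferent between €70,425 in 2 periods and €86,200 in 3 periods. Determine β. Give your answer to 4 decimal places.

β ≈ 0.7209

Both payoffs in the second observation are in the future, so β drops out: δ^2·70425 = δ^3·86200 ⇒ δ = 70425/86200 = 0.81700.
Substituting δ into 3534 = β·δ·6000: β = 3534/(4901.972) ≈ 0.7209.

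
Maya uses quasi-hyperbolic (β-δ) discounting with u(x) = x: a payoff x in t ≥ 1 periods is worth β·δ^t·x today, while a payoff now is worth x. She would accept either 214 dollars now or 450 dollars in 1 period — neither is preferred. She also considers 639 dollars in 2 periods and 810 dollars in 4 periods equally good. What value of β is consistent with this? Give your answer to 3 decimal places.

β ≈ 0.535

Both payoffs in the second observation are in the future, so β drops out: δ^2·639 = δ^4·810 ⇒ δ^2 = 639/810 = 0.78889, so δ = 0.88819.
The first indifference: 214 = β·δ·450, so β = 214/(δ·450) = 214/(0.88819·450) ≈ 0.535.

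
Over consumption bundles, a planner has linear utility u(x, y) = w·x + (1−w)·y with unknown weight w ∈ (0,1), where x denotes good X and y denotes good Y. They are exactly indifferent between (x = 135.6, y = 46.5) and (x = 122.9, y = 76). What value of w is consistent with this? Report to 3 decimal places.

Equating utilities: w·135.6 + (1−w)·46.5 = w·122.9 + (1−w)·76.
w·(135.6−122.9) = (1−w)·(76−46.5), i.e. w·12.7 = (1−w)·29.5.
So w/(1−w) = 29.5/12.7 = 2.3228, giving w = 29.5/(12.7+29.5) = 0.699.

w = 0.699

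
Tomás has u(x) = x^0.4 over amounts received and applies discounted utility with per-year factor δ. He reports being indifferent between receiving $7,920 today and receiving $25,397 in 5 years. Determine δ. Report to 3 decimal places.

Indifference means u(7920) = δ^5 · u(25397), so δ^5 = u(7920)/u(25397).
With u(x) = x^0.4: δ^5 = 7920^0.4/25397^0.4 = (7920/25397)^0.4 = 0.62745.
So δ = 0.62745^(1/5) ≈ 0.911.

δ ≈ 0.911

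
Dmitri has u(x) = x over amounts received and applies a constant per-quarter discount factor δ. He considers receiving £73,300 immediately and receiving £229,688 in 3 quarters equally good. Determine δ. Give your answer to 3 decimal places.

δ ≈ 0.683

The payoff in 3 quarters is discounted by δ^3, so u(73300) = δ^3·u(229688) and δ^3 = u(73300)/u(229688).
With u(x) = x: δ^3 = 73300/229688 = 0.31913.
Taking the cube root: δ = 0.31913^(1/3) ≈ 0.683.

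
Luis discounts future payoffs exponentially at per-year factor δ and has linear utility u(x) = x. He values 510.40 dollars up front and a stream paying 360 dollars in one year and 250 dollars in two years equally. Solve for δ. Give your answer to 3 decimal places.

Equating present values: 510.40 = 360δ + 250δ².
That is, 250δ² + 360δ − 510.40 = 0, a quadratic in δ.
By the quadratic formula (taking the positive root), δ = (−360 + √640000.00) / 500 ≈ 0.880.

δ ≈ 0.880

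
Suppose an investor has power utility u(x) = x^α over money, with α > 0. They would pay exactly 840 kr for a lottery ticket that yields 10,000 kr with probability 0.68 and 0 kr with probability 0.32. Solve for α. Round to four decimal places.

α ≈ 0.1557

The lottery's expected utility is 0.68·u(10000) + 0.32·u(0) = 0.68·10000^α (since u(0) = 0 for α > 0).
Setting u(840) equal to that: 840^α = 0.68·10000^α ⇒ (840/10000)^α = 0.68.
α = ln(0.68) / ln(840/10000) = -0.3856625/-2.4769385 ≈ 0.1557.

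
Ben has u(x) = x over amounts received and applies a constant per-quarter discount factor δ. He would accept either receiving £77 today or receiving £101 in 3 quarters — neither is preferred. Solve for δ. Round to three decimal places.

The payoff in 3 quarters is discounted by δ^3, so u(77) = δ^3·u(101) and δ^3 = u(77)/u(101).
With u(x) = x: δ^3 = 77/101 = 0.76238.
Hence δ = (0.76238)^(1/3) = 0.91353.

δ ≈ 0.914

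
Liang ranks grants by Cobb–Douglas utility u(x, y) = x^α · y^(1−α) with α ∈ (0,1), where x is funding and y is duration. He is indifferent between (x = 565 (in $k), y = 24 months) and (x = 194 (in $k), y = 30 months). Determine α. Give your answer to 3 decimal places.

Indifference: 565^α · 24^(1−α) = 194^α · 30^(1−α).
(565/194)^α = (30/24)^(1−α); take logs: α·ln(565/194) = (1−α)·ln(30/24), i.e. α·1.068968 = (1−α)·0.223144.
With A = 1.068968 and B = 0.223144: α·A = (1−α)·B, so α = B/(A+B) = 0.223144/1.292112 ≈ 0.173.

α ≈ 0.173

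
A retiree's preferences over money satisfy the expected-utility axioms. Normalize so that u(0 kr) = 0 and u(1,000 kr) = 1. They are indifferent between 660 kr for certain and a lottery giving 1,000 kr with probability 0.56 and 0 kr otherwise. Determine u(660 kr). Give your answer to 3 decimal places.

u(660 kr) equals the lottery's expected utility: 0.56·1 + 0.44·0 = 0.56.

0.560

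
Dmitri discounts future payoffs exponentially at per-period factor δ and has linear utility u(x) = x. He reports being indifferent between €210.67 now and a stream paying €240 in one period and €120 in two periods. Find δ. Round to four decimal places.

The stream is worth 240δ + 120δ² today, so 240δ + 120δ² = 210.67.
So 120δ² + 240δ − 210.67 = 0.
By the quadratic formula (taking the positive root), δ = (−240 + √158721.60) / 240 ≈ 0.6600.

δ ≈ 0.6600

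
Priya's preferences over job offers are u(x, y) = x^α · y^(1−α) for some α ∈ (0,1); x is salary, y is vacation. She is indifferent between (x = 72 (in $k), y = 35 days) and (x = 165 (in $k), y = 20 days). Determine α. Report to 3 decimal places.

The Cobb–Douglas utilities coincide, so 72^α·35^(1−α) = 165^α·20^(1−α).
(72/165)^α = (20/35)^(1−α); take logs: α·ln(72/165) = (1−α)·ln(20/35), i.e. α·-0.829279 = (1−α)·-0.559616.
So α/(1−α) = (-0.559616)/(-0.829279) = 0.674822, and α = 0.674822/1.674822 ≈ 0.403.

α ≈ 0.403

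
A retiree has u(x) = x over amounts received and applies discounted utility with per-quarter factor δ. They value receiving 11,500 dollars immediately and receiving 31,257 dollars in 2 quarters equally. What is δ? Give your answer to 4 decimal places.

The payoff in 2 quarters is discounted by δ^2, so u(11500) = δ^2·u(31257) and δ^2 = u(11500)/u(31257).
With u(x) = x: δ^2 = 11500/31257 = 0.36792.
So δ = 0.36792^(1/2) ≈ 0.6066.

δ ≈ 0.6066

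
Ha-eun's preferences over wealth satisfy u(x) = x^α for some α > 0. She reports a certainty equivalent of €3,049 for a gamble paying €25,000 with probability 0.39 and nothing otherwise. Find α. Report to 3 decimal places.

Since u(0) = 0, the lottery's EU is 0.39·25000^α.
Equating: 3049^α = 0.39·25000^α, i.e. 0.1220^α = 0.39.
Taking logs: α·ln(3049/25000) = ln(0.39), so α = -0.941609 / -2.104062 ≈ 0.448.

α ≈ 0.448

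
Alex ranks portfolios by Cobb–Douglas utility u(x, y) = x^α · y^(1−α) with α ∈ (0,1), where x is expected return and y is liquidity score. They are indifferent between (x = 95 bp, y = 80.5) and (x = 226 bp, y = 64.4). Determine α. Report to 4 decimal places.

α ≈ 0.2048

Indifference: 95^α · 80.5^(1−α) = 226^α · 64.4^(1−α).
(95/226)^α = (64.4/80.5)^(1−α); take logs: α·ln(95/226) = (1−α)·ln(64.4/80.5), i.e. α·-0.8666581 = (1−α)·-0.2231436.
So α/(1−α) = (-0.2231436)/(-0.8666581) = 0.2574759, and α = 0.2574759/1.2574759 ≈ 0.2048.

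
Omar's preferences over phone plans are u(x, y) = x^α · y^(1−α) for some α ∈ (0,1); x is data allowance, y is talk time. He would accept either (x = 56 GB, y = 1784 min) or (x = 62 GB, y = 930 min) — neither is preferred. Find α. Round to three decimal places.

α ≈ 0.865

The Cobb–Douglas utilities coincide, so 56^α·1784^(1−α) = 62^α·930^(1−α).
Rearrange to (56/62)^α = (930/1784)^(1−α) and take logs: α·-0.101783 = (1−α)·-0.651429.
With A = -0.101783 and B = -0.651429: α·A = (1−α)·B, so α = B/(A+B) = -0.651429/-0.753212 ≈ 0.865.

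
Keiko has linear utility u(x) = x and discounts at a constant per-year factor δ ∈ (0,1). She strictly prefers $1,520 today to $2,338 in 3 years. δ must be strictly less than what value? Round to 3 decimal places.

δ < 0.866

Comparing present values: 1520 > δ^3·2338.
Dividing by 2338: δ^3 < 0.65013. Both sides are positive, so the cube root keeps the direction.
δ < (1520/2338)^(1/3) ≈ 0.866.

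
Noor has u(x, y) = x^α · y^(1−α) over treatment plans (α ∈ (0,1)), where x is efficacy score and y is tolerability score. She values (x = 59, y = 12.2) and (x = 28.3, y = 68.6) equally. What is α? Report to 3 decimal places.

Set the two utilities equal: 59^α·12.2^(1−α) = 28.3^α·68.6^(1−α).
Rearrange to (59/28.3)^α = (68.6/12.2)^(1−α) and take logs: α·0.734676 = (1−α)·1.726857.
So α/(1−α) = (1.726857)/(0.734676) = 2.350501, and α = 2.350501/3.350501 ≈ 0.702.

α ≈ 0.702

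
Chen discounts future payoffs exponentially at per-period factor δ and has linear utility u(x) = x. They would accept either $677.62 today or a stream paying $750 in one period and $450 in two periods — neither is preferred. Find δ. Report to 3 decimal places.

The stream is worth 750δ + 450δ² today, so 750δ + 450δ² = 677.62.
That is, 450δ² + 750δ − 677.62 = 0, a quadratic in δ.
By the quadratic formula (taking the positive root), δ = (−750 + √1782216.00) / 900 ≈ 0.650.

δ ≈ 0.650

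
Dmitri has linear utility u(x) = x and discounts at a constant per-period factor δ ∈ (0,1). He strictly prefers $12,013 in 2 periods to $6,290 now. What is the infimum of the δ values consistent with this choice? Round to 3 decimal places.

δ > 0.724

The preference means 6290 < δ^2·12013.
Hence δ^2 > 6290/12013 = 0.52360, and x ↦ x^(1/2) is increasing on (0,∞).
δ > 0.52360^(1/2) = 0.724.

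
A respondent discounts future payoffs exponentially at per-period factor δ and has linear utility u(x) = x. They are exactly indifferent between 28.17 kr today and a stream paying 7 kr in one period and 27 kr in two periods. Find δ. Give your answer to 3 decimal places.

δ ≈ 0.900

Present value of the stream is 7·δ + 27·δ². Indifference gives 7δ + 27δ² = 28.17.
So 27δ² + 7δ − 28.17 = 0.
By the quadratic formula (taking the positive root), δ = (−7 + √3091.36) / 54 ≈ 0.900.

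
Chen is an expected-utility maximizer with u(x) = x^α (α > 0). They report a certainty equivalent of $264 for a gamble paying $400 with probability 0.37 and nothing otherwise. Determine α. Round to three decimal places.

α ≈ 2.393

EU(lottery) = 0.37·400^α + 0.63·0 = 0.37·400^α.
Indifference: 264^α = 0.37·400^α, so (264/400)^α = 0.37.
Taking logs: α·ln(264/400) = ln(0.37), so α = -0.994252 / -0.415515 ≈ 2.393.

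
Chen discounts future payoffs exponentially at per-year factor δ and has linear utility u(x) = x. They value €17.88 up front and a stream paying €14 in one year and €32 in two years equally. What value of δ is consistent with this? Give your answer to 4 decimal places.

δ ≈ 0.5601

Equating present values: 17.88 = 14δ + 32δ².
So 32δ² + 14δ − 17.88 = 0.
The positive root is δ = [−14 + √(14² + 4·32·17.88)] / (2·32) = (−14 + 49.846)/64 ≈ 0.5601.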